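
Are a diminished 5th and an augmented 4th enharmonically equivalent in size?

Both span 6 semitones: a diminished fifth and an augmented fourth are the same chromatic distance.

Yes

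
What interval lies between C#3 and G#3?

C to G spans five letter names (C-D-E-F-G) — that makes it a fifth of some quality.
C#3 to G#3 is 7 semitones, matching the perfect fifth exactly, so the quality is perfect.

perfect fifth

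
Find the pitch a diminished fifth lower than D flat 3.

Five letter names down from D: G.
A diminished fifth spans 6 semitones, so from Db3 the target pitch is G2.

G 2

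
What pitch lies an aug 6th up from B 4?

The sixth takes the letter from B up to G.
An augmented sixth spans 10 semitones, so from B4 the target pitch is G##5.

G-double-sharp 5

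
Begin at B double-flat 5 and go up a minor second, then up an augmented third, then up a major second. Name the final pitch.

F 6

Up a minor second from Bbb5: Cbb6 (1 semitone up).
An augmented third up from Cbb6 is Eb6.
Up a major second from Eb6: F6 (2 semitones up).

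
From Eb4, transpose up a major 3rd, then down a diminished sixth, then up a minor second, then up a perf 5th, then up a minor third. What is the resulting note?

B4

A major third up from Eb4 is G4.
G4 down a diminished sixth → B#3 (7 semitones).
B#3 up a minor second → C#4 (1 semitone).
C#4 up a perfect fifth → G#4 (7 semitones).
G#4 up a minor third → B4 (3 semitones).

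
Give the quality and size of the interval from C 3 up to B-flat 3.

C to B spans seven letter names (C-D-E-F-G-A-B) — that makes it a seventh of some quality.
At 10 semitones, C3→Bb3 falls one short of a major seventh: minor.

minor 7th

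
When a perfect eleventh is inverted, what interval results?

perfect fifth

First reduce the compound perfect eleventh to its simple form, a perfect fourth.
Inverted interval numbers add to nine, so a fourth pairs with a fifth (4 + 5 = 9).
And perfect stays perfect under inversion, so we get a perfect fifth.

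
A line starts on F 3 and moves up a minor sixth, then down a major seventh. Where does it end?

E double-flat 3

F3 up a minor sixth → Db4 (8 semitones).
A major seventh down from Db4 is Ebb3.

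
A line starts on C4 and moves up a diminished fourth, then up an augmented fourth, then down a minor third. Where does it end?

A diminished fourth up from C4 is Fb4.
Up an augmented fourth from Fb4: Bb4 (6 semitones up).
A minor third down from Bb4 is G4.

G4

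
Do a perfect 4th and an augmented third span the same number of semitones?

Yes

Both span 5 semitones: a perfect fourth and an augmented third are the same chromatic distance.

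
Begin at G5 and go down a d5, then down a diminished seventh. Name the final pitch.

D##4

G5 down a diminished fifth → C#5 (6 semitones).
A diminished seventh down from C#5 is D##4.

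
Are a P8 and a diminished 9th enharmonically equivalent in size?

Yes

A perfect octave spans 12 semitones, and a diminished ninth also spans 12 semitones — they're enharmonic.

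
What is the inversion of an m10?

First reduce the compound minor tenth to its simple form, a minor third.
The rule of nine gives the new number: 9 − 3 = 6, so a third becomes a sixth.
Quality inverts too: minor becomes major. That makes the inversion a major sixth.

M6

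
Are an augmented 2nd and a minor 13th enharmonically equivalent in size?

3 semitones (augmented second) vs 20 semitones (minor thirteenth): not equal.

No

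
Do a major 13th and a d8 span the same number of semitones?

A major thirteenth is 21 semitones but a diminished octave is 11 semitones — different sizes.

No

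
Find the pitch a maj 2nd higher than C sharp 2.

Counting two letter names up from C lands on D.
A major second spans 2 semitones, so from C#2 the target pitch is D#2.

D sharp 2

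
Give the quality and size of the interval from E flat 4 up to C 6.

major thirteenth

E to C spans six letter names (E-F-G-A-B-C), plus an octave: a thirteenth.
The major thirteenth spans 21 semitones, and Eb4 to C6 is exactly 21 semitones — so this is a major thirteenth.
(Equivalently, a compound major sixth: a major sixth plus an octave.)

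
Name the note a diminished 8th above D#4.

D5

The letter stays D (same as the start), shifted an octave up.
Moving 11 semitones up from D#4 (the size of a diminished octave) reaches D5.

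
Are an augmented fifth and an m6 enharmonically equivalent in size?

An augmented fifth spans 8 semitones, and a minor sixth also spans 8 semitones — they're enharmonic.

Yes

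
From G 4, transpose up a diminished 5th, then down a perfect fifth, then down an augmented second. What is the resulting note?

A diminished fifth up from G4 is Db5.
Down a perfect fifth from Db5: Gb4 (7 semitones down).
Down an augmented second from Gb4: Fbb4 (3 semitones down).

F double-flat 4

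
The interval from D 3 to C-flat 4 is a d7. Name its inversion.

Interval numbers invert to sum to nine: 7 + 2 = 9, so a seventh inverts to a second.
The quality also flips — diminished becomes augmented — giving an augmented second.

augmented second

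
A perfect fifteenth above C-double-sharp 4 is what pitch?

C-double-sharp 6

The letter stays C (same as the start), shifted two octaves up.
Moving 24 semitones up from C##4 (the size of a perfect fifteenth) reaches C##6.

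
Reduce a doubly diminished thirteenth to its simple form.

Take out an octave (7 from the number): 13 − 7 = 6.
So a doubly diminished thirteenth is an octave plus a doubly diminished sixth. The quality is unchanged.

doubly diminished 6th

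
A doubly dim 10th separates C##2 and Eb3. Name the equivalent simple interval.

Take out an octave (7 from the number): 10 − 7 = 3.
So a doubly diminished tenth is an octave plus a doubly diminished third. The quality is unchanged.

doubly diminished 3rd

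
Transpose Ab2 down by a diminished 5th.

Five letter names down from A: D.
A diminished fifth is 6 semitones; 6 semitones down from Ab2 gives D2.

D2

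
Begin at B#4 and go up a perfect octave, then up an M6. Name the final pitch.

G##6

A perfect octave up from B#4 is B#5.
Up a major sixth from B#5: G##6 (9 semitones up).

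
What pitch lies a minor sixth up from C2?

Counting six letter names up from C lands on A.
A minor sixth is 8 semitones; 8 semitones up from C2 gives Ab2.

Ab2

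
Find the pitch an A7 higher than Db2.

Counting seven letter names up from D lands on C.
Moving 12 semitones up from Db2 (the size of an augmented seventh) reaches C#3.

C#3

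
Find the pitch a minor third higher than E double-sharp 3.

G double-sharp 3

Counting three letter names up from E lands on G.
Moving 3 semitones up from E##3 (the size of a minor third) reaches G##3.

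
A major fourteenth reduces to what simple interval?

M7

Subtracting seven from the interval number removes an octave: 14 − 7 = 7.
Quality carries through unchanged, so the simple form is a major seventh.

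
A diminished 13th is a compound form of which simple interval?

d6

Take out an octave (7 from the number): 13 − 7 = 6.
So a diminished thirteenth is an octave plus a diminished sixth. The quality is unchanged.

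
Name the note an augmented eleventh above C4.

The eleventh's letter: C up four letter names plus an octave → F.
Moving 18 semitones up from C4 (the size of an augmented eleventh) reaches F#5.

F#5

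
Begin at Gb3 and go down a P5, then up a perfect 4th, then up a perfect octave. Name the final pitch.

Fb4

Gb3 down a perfect fifth → Cb3 (7 semitones).
Cb3 up a perfect fourth → Fb3 (5 semitones).
Up a perfect octave from Fb3: Fb4 (12 semitones up).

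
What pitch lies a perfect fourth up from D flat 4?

The fourth takes the letter from D up to G.
Moving 5 semitones up from Db4 (the size of a perfect fourth) reaches Gb4.

G flat 4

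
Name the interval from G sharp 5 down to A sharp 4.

m7

Descending from G#5 to A#4 is the same interval as ascending A#4 to G#5.
A to G spans seven letter names (A-B-C-D-E-F-G), so the interval is some kind of seventh.
At 10 semitones, A#4→G#5 falls one short of a major seventh: minor.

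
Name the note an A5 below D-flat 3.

Counting five letter names down from D lands on G.
An augmented fifth is 8 semitones; 8 semitones down from Db3 gives Gbb2.

G-double-flat 2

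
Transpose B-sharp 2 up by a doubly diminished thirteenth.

Six letters up from B (plus an octave) reaches G.
Moving 18 semitones up from B#2 (the size of a doubly diminished thirteenth) reaches Gb4.

G-flat 4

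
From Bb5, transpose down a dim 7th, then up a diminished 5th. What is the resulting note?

Bb5 down a diminished seventh → C#5 (9 semitones).
A diminished fifth up from C#5 is G5.

G5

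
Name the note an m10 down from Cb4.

Ab2

Counting three letter names plus an octave down from C lands on A.
Moving 15 semitones down from Cb4 (the size of a minor tenth) reaches Ab2.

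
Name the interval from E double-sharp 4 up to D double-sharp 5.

minor 7th

E to D spans seven letter names (E-F-G-A-B-C-D), so the interval is some kind of seventh.
E##4 to D##5 is 10 semitones, a half step short of the major seventh (11), so this is minor.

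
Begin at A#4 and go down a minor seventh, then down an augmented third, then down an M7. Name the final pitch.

Ab2

A#4 down a minor seventh → B#3 (10 semitones).
An augmented third down from B#3 is G3.
A major seventh down from G3 is Ab2.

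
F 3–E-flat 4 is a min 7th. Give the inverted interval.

M2

Inverted interval numbers add to nine, so a seventh pairs with a second (7 + 2 = 9).
And minor becomes major under inversion, so we get a major second.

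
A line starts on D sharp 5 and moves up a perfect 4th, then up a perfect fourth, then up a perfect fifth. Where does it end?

D#5 up a perfect fourth → G#5 (5 semitones).
G#5 up a perfect fourth → C#6 (5 semitones).
A perfect fifth up from C#6 is G#6.

G sharp 6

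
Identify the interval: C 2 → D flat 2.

minor second

C to D spans two letter names (C-D): a second.
C2 to Db2 is 1 semitone, a half step short of the major second (2), so this is minor.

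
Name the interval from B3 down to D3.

Descending from B3 to D3 is the same interval as ascending D3 to B3.
D to B spans six letter names (D-E-F-G-A-B), so the interval is some kind of sixth.
Counting semitones, D3→B3 is 9, which is the major sixth.

major 6th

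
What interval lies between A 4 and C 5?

m3

A to C spans three letter names (A-B-C), so the interval is some kind of third.
At 3 semitones, A4→C5 falls one short of a major third: minor.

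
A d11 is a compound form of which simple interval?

d4

Each octave removed subtracts seven from the number: 11 − 7 = 4.
So a diminished eleventh is an octave plus a diminished fourth. The quality is unchanged.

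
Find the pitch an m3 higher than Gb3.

Counting three letter names up from G lands on B.
A minor third is 3 semitones; 3 semitones up from Gb3 gives Bbb3.

Bbb3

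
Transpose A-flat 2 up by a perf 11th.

Counting four letter names plus an octave up from A lands on D.
Moving 17 semitones up from Ab2 (the size of a perfect eleventh) reaches Db4.

D-flat 4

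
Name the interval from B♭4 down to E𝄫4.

Descending from Bb4 to Ebb4 is the same interval as ascending Ebb4 to Bb4.
E to B spans five letter names (E-F-G-A-B): a fifth.
The perfect fifth is 7 semitones; here we have 8, one semitone wider: augmented.

augmented 5th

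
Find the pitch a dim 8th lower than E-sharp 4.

E-double-sharp 3

For an octave the letter name doesn't change: still E, an octave down.
Moving 11 semitones down from E#4 (the size of a diminished octave) reaches E##3.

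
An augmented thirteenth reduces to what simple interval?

A6

Each octave removed subtracts seven from the number: 13 − 7 = 6.
So an augmented thirteenth is an octave plus an augmented sixth. The quality is unchanged.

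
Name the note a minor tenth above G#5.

B6

The tenth's letter: G up three letter names plus an octave → B.
A minor tenth spans 15 semitones, so from G#5 the target pitch is B6.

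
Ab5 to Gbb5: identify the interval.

Descending from Ab5 to Gbb5 is the same interval as ascending Gbb5 to Ab5.
G to A spans two letter names (G-A): a second.
A major second would be 2 semitones; Gbb5 to Ab5 is 3, one semitone wider, so the interval is augmented.

augmented second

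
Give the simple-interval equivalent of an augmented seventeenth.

augmented third

Each octave removed subtracts seven from the number: 17 − 14 = 3.
That makes an augmented seventeenth a compound augmented third — 2 octaves plus an augmented third.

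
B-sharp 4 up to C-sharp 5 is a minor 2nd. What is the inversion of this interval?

M7

The rule of nine gives the new number: 9 − 2 = 7, so a second becomes a seventh.
And minor becomes major under inversion, so we get a major seventh.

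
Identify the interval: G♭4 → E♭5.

G to E spans six letter names (G-A-B-C-D-E) — that makes it a sixth of some quality.
Gb4 to Eb5 is 9 semitones, matching the major sixth exactly, so the quality is major.

major 6th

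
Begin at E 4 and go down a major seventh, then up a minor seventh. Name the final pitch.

Down a major seventh from E4: F3 (11 semitones down).
Up a minor seventh from F3: Eb4 (10 semitones up).

E flat 4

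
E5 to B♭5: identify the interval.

E to B spans five letter names (E-F-G-A-B): a fifth.
A perfect fifth would be 7 semitones; E5 to Bb5 is 6, one semitone narrower, so the interval is diminished.

diminished 5th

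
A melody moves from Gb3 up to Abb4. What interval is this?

m9

G to A spans two letter names (G-A), plus an octave — that makes it a ninth of some quality.
A major ninth would be 14 semitones, but Gb3 to Abb4 is 13 — one semitone narrower, making it a minor ninth.
(Equivalently, a compound minor second: a minor second plus an octave.)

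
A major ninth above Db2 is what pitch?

Eb3

The ninth's letter: D up two letter names plus an octave → E.
A major ninth is 14 semitones; 14 semitones up from Db2 gives Eb3.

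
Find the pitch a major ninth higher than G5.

A6

The ninth's letter: G up two letter names plus an octave → A.
A major ninth spans 14 semitones, so from G5 the target pitch is A6.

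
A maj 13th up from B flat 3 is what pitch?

The thirteenth's letter: B up six letter names plus an octave → G.
A major thirteenth is 21 semitones; 21 semitones up from Bb3 gives G5.

G 5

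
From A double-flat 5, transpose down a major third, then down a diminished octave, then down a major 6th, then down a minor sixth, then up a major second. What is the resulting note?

Down a major third from Abb5: Fbb5 (4 semitones down).
Fbb5 down a diminished octave → Fb4 (11 semitones).
Fb4 down a major sixth → Abb3 (9 semitones).
Down a minor sixth from Abb3: Cb3 (8 semitones down).
Up a major second from Cb3: Db3 (2 semitones up).

D flat 3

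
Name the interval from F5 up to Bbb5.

diminished 4th

F to B spans four letter names (F-G-A-B): a fourth.
The perfect fourth is 5 semitones; here we have 4, one semitone narrower: diminished.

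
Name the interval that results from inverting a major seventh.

The rule of nine gives the new number: 9 − 7 = 2, so a seventh becomes a second.
And major becomes minor under inversion, so we get a minor second.

minor 2nd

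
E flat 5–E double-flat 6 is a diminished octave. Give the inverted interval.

Interval numbers invert to sum to nine: 8 + 1 = 9, so an octave inverts to a unison.
The quality also flips — diminished becomes augmented — giving an augmented unison.

augmented unison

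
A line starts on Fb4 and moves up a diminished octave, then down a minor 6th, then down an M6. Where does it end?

Up a diminished octave from Fb4: Fbb5 (11 semitones up).
Down a minor sixth from Fbb5: Abb4 (8 semitones down).
Down a major sixth from Abb4: Cbb4 (9 semitones down).

Cbb4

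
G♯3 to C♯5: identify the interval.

G to C spans four letter names (G-A-B-C), plus an octave — that makes it an eleventh of some quality.
G#3 to C#5 is 17 semitones, matching the perfect eleventh exactly, so the quality is perfect.
(Equivalently, a compound perfect fourth: a perfect fourth plus an octave.)

P11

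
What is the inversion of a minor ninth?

First reduce the compound minor ninth to its simple form, a minor second.
Interval numbers invert to sum to nine: 2 + 7 = 9, so a second inverts to a seventh.
The quality also flips — minor becomes major — giving a major seventh.

major seventh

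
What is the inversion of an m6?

The rule of nine gives the new number: 9 − 6 = 3, so a sixth becomes a third.
And minor becomes major under inversion, so we get a major third.

M3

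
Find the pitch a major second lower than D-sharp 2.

C-sharp 2

Two letter names down from D: C.
Moving 2 semitones down from D#2 (the size of a major second) reaches C#2.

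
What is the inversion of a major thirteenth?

First reduce the compound major thirteenth to its simple form, a major sixth.
The rule of nine gives the new number: 9 − 6 = 3, so a sixth becomes a third.
And major becomes minor under inversion, so we get a minor third.

minor third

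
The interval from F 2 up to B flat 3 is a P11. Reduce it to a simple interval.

Each octave removed subtracts seven from the number: 11 − 7 = 4.
Quality carries through unchanged, so the simple form is a perfect fourth.

P4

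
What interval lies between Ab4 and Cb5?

A to C spans three letter names (A-B-C), so the interval is some kind of third.
Ab4 to Cb5 is 3 semitones, a half step short of the major third (4), so this is minor.

minor third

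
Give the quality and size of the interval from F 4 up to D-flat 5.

minor sixth

F to D spans six letter names (F-G-A-B-C-D): a sixth.
At 8 semitones, F4→Db5 falls one short of a major sixth: minor.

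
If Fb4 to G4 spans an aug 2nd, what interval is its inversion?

diminished seventh

Interval numbers invert to sum to nine: 2 + 7 = 9, so a second inverts to a seventh.
The quality also flips — augmented becomes diminished — giving a diminished seventh.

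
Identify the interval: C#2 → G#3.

perfect twelfth

C to G spans five letter names (C-D-E-F-G), plus an octave — that makes it a twelfth of some quality.
The perfect twelfth spans 19 semitones, and C#2 to G#3 is exactly 19 semitones — so this is a perfect twelfth.
(Equivalently, a compound perfect fifth: a perfect fifth plus an octave.)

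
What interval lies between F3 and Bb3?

F to B spans four letter names (F-G-A-B) — that makes it a fourth of some quality.
F3 to Bb3 is 5 semitones, matching the perfect fourth exactly, so the quality is perfect.

perfect 4th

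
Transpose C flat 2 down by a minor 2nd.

B flat 1

The second takes the letter from C down to B.
A minor second spans 1 semitone, so from Cb2 the target pitch is Bb1.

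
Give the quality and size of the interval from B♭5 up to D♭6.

B to D spans three letter names (B-C-D), so the interval is some kind of third.
A major third would be 4 semitones, but Bb5 to Db6 is 3 — one semitone narrower, making it a minor third.

minor third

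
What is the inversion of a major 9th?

minor 7th

First reduce the compound major ninth to its simple form, a major second.
Inverted interval numbers add to nine, so a second pairs with a seventh (2 + 7 = 9).
The quality also flips — major becomes minor — giving a minor seventh.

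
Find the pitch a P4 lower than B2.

F#2

Four letter names down from B: F.
Moving 5 semitones down from B2 (the size of a perfect fourth) reaches F#2.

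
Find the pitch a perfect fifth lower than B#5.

Counting five letter names down from B lands on E.
Moving 7 semitones down from B#5 (the size of a perfect fifth) reaches E#5.

E#5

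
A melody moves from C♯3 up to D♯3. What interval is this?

C to D spans two letter names (C-D): a second.
Counting semitones, C#3→D#3 is 2, which is the major second.

major second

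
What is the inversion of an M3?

The rule of nine gives the new number: 9 − 3 = 6, so a third becomes a sixth.
And major becomes minor under inversion, so we get a minor sixth.

m6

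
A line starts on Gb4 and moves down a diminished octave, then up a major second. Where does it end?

Down a diminished octave from Gb4: G3 (11 semitones down).
G3 up a major second → A3 (2 semitones).

A3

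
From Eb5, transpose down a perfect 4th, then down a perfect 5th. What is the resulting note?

Eb5 down a perfect fourth → Bb4 (5 semitones).
Bb4 down a perfect fifth → Eb4 (7 semitones).

Eb4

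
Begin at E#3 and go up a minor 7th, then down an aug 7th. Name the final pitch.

Eb3

A minor seventh up from E#3 is D#4.
D#4 down an augmented seventh → Eb3 (12 semitones).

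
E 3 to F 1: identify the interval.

major fourteenth

Descending from E3 to F1 is the same interval as ascending F1 to E3.
F to E spans seven letter names (F-G-A-B-C-D-E), plus an octave, so the interval is some kind of fourteenth.
F1 to E3 is 23 semitones, matching the major fourteenth exactly, so the quality is major.
(Equivalently, a compound major seventh: a major seventh plus an octave.)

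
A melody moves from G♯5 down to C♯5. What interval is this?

Descending from G#5 to C#5 is the same interval as ascending C#5 to G#5.
C to G spans five letter names (C-D-E-F-G), so the interval is some kind of fifth.
The perfect fifth spans 7 semitones, and C#5 to G#5 is exactly 7 semitones — so this is a perfect fifth.

P5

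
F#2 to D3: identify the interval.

minor sixth

F to D spans six letter names (F-G-A-B-C-D) — that makes it a sixth of some quality.
F#2 to D3 is 8 semitones, a half step short of the major sixth (9), so this is minor.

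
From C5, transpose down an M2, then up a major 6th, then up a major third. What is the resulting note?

Down a major second from C5: Bb4 (2 semitones down).
A major sixth up from Bb4 is G5.
A major third up from G5 is B5.

B5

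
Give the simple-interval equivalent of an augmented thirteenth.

Subtracting seven from the interval number removes an octave: 13 − 7 = 6.
That makes an augmented thirteenth a compound augmented sixth — an octave plus an augmented sixth.

A6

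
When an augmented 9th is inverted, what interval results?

diminished seventh

First reduce the compound augmented ninth to its simple form, an augmented second.
Interval numbers invert to sum to nine: 2 + 7 = 9, so a second inverts to a seventh.
And augmented becomes diminished under inversion, so we get a diminished seventh.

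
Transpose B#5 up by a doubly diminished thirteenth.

The thirteenth's letter: B up six letter names plus an octave → G.
A doubly diminished thirteenth spans 18 semitones, so from B#5 the target pitch is Gb7.

Gb7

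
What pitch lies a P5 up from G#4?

D#5

The fifth takes the letter from G up to D.
Moving 7 semitones up from G#4 (the size of a perfect fifth) reaches D#5.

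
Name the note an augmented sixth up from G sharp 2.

The sixth takes the letter from G up to E.
An augmented sixth is 10 semitones; 10 semitones up from G#2 gives E##3.

E double-sharp 3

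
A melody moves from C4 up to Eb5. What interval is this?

minor 10th

C to E spans three letter names (C-D-E), plus an octave — that makes it a tenth of some quality.
A major tenth would be 16 semitones, but C4 to Eb5 is 15 — one semitone narrower, making it a minor tenth.
(Equivalently, a compound minor third: a minor third plus an octave.)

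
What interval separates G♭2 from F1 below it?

m9

Descending from Gb2 to F1 is the same interval as ascending F1 to Gb2.
F to G spans two letter names (F-G), plus an octave — that makes it a ninth of some quality.
F1 to Gb2 is 13 semitones, a half step short of the major ninth (14), so this is minor.
(Equivalently, a compound minor second: a minor second plus an octave.)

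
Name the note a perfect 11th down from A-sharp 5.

Counting four letter names plus an octave down from A lands on E.
Moving 17 semitones down from A#5 (the size of a perfect eleventh) reaches E#4.

E-sharp 4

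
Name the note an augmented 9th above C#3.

Two letters up from C (plus an octave) reaches D.
An augmented ninth spans 15 semitones, so from C#3 the target pitch is D##4.

D##4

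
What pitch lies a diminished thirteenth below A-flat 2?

Six letters down from A (plus an octave) reaches C.
A diminished thirteenth spans 19 semitones, so from Ab2 the target pitch is C#1.

C-sharp 1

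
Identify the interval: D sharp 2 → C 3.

d7

D to C spans seven letter names (D-E-F-G-A-B-C): a seventh.
A major seventh would be 11 semitones; D#2 to C3 is 9, two semitones narrower, so the interval is diminished.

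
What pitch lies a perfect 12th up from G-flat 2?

Counting five letter names plus an octave up from G lands on D.
A perfect twelfth spans 19 semitones, so from Gb2 the target pitch is Db4.

D-flat 4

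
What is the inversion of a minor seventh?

Interval numbers invert to sum to nine: 7 + 2 = 9, so a seventh inverts to a second.
The quality also flips — minor becomes major — giving a major second.

major 2nd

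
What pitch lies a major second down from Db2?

Two letter names down from D: C.
A major second spans 2 semitones, so from Db2 the target pitch is Cb2.

Cb2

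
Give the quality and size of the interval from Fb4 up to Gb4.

F to G spans two letter names (F-G) — that makes it a second of some quality.
Counting semitones, Fb4→Gb4 is 2, which is the major second.

major second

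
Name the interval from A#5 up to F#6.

minor 6th

A to F spans six letter names (A-B-C-D-E-F): a sixth.
A major sixth would be 9 semitones, but A#5 to F#6 is 8 — one semitone narrower, making it a minor sixth.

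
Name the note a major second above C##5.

D##5

The second takes the letter from C up to D.
Moving 2 semitones up from C##5 (the size of a major second) reaches D##5.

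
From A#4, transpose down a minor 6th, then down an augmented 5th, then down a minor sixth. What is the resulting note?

Down a minor sixth from A#4: C##4 (8 semitones down).
An augmented fifth down from C##4 is F#3.
F#3 down a minor sixth → A#2 (8 semitones).

A#2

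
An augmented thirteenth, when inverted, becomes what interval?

d3

First reduce the compound augmented thirteenth to its simple form, an augmented sixth.
Interval numbers invert to sum to nine: 6 + 3 = 9, so a sixth inverts to a third.
And augmented becomes diminished under inversion, so we get a diminished third.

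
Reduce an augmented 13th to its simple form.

Take out an octave (7 from the number): 13 − 7 = 6.
Quality carries through unchanged, so the simple form is an augmented sixth.

A6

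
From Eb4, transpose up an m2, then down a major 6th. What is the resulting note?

Up a minor second from Eb4: Fb4 (1 semitone up).
Fb4 down a major sixth → Abb3 (9 semitones).

Abb3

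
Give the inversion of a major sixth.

Inverted interval numbers add to nine, so a sixth pairs with a third (6 + 3 = 9).
And major becomes minor under inversion, so we get a minor third.

m3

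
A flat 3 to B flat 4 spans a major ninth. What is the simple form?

Subtracting seven from the interval number removes an octave: 9 − 7 = 2.
So a major ninth is an octave plus a major second. The quality is unchanged.

major second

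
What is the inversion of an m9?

major seventh

First reduce the compound minor ninth to its simple form, a minor second.
The rule of nine gives the new number: 9 − 2 = 7, so a second becomes a seventh.
And minor becomes major under inversion, so we get a major seventh.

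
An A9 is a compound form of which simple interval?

augmented second

Each octave removed subtracts seven from the number: 9 − 7 = 2.
Quality carries through unchanged, so the simple form is an augmented second.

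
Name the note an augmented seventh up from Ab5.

Counting seven letter names up from A lands on G.
An augmented seventh is 12 semitones; 12 semitones up from Ab5 gives G#6.

G#6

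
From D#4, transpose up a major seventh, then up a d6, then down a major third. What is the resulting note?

Up a major seventh from D#4: C##5 (11 semitones up).
A diminished sixth up from C##5 is A5.
A major third down from A5 is F5.

F5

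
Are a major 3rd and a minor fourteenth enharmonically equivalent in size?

4 semitones (major third) vs 22 semitones (minor fourteenth): not equal.

No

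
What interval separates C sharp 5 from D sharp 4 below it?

Descending from C#5 to D#4 is the same interval as ascending D#4 to C#5.
D to C spans seven letter names (D-E-F-G-A-B-C), so the interval is some kind of seventh.
A major seventh would be 11 semitones, but D#4 to C#5 is 10 — one semitone narrower, making it a minor seventh.

minor seventh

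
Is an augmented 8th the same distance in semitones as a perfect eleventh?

An augmented octave is 13 semitones but a perfect eleventh is 17 semitones — different sizes.

No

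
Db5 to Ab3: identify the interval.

perfect eleventh

Descending from Db5 to Ab3 is the same interval as ascending Ab3 to Db5.
A to D spans four letter names (A-B-C-D), plus an octave: an eleventh.
Counting semitones, Ab3→Db5 is 17, which is the perfect eleventh.
(Equivalently, a compound perfect fourth: a perfect fourth plus an octave.)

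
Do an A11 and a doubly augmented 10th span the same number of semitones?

An augmented eleventh spans 18 semitones, and a doubly augmented tenth also spans 18 semitones — they're enharmonic.

Yes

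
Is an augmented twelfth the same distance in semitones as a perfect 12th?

No

20 semitones (augmented twelfth) vs 19 semitones (perfect twelfth): not equal.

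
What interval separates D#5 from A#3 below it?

Descending from D#5 to A#3 is the same interval as ascending A#3 to D#5.
A to D spans four letter names (A-B-C-D), plus an octave: an eleventh.
Counting semitones, A#3→D#5 is 17, which is the perfect eleventh.
(Equivalently, a compound perfect fourth: a perfect fourth plus an octave.)

perfect eleventh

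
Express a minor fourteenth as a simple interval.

m7

Take out an octave (7 from the number): 14 − 7 = 7.
So a minor fourteenth is an octave plus a minor seventh. The quality is unchanged.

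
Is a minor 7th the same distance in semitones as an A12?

No

A minor seventh is 10 semitones but an augmented twelfth is 20 semitones — different sizes.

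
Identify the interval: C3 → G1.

Descending from C3 to G1 is the same interval as ascending G1 to C3.
G to C spans four letter names (G-A-B-C), plus an octave — that makes it an eleventh of some quality.
G1 to C3 is 17 semitones, matching the perfect eleventh exactly, so the quality is perfect.
(Equivalently, a compound perfect fourth: a perfect fourth plus an octave.)

P11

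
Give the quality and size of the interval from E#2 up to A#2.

perfect fourth

E to A spans four letter names (E-F-G-A): a fourth.
The perfect fourth spans 5 semitones, and E#2 to A#2 is exactly 5 semitones — so this is a perfect fourth.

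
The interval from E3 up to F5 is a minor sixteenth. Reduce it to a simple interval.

Take out 2 octaves (14 from the number): 16 − 14 = 2.
That makes a minor sixteenth a compound minor second — 2 octaves plus a minor second.

minor 2nd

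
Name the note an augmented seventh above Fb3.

Counting seven letter names up from F lands on E.
An augmented seventh is 12 semitones; 12 semitones up from Fb3 gives E4.

E4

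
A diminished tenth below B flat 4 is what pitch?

G sharp 3

Three letters down from B (plus an octave) reaches G.
A diminished tenth spans 14 semitones, so from Bb4 the target pitch is G#3.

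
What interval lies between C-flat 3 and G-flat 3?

C to G spans five letter names (C-D-E-F-G) — that makes it a fifth of some quality.
Counting semitones, Cb3→Gb3 is 7, which is the perfect fifth.

perfect fifth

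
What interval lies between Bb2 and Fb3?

B to F spans five letter names (B-C-D-E-F): a fifth.
The perfect fifth is 7 semitones; here we have 6, one semitone narrower: diminished.

diminished fifth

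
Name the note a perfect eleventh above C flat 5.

F flat 6

Counting four letter names plus an octave up from C lands on F.
A perfect eleventh spans 17 semitones, so from Cb5 the target pitch is Fb6.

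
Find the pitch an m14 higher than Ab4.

The fourteenth's letter: A up seven letter names plus an octave → G.
A minor fourteenth spans 22 semitones, so from Ab4 the target pitch is Gb6.

Gb6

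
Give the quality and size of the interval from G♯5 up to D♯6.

P5

G to D spans five letter names (G-A-B-C-D) — that makes it a fifth of some quality.
Counting semitones, G#5→D#6 is 7, which is the perfect fifth.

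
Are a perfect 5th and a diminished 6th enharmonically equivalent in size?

A perfect fifth spans 7 semitones, and a diminished sixth also spans 7 semitones — they're enharmonic.

Yes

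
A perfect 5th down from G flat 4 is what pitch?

The fifth takes the letter from G down to C.
A perfect fifth spans 7 semitones, so from Gb4 the target pitch is Cb4.

C flat 4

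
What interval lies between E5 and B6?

perfect 12th

E to B spans five letter names (E-F-G-A-B), plus an octave: a twelfth.
The perfect twelfth spans 19 semitones, and E5 to B6 is exactly 19 semitones — so this is a perfect twelfth.
(Equivalently, a compound perfect fifth: a perfect fifth plus an octave.)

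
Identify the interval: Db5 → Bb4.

Descending from Db5 to Bb4 is the same interval as ascending Bb4 to Db5.
B to D spans three letter names (B-C-D): a third.
A major third would be 4 semitones, but Bb4 to Db5 is 3 — one semitone narrower, making it a minor third.

minor 3rd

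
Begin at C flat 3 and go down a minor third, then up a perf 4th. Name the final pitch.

Cb3 down a minor third → Ab2 (3 semitones).
Up a perfect fourth from Ab2: Db3 (5 semitones up).

D flat 3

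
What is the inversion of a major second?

Inverted interval numbers add to nine, so a second pairs with a seventh (2 + 7 = 9).
Quality inverts too: major becomes minor. That makes the inversion a minor seventh.

m7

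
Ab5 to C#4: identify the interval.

diminished thirteenth

Descending from Ab5 to C#4 is the same interval as ascending C#4 to Ab5.
C to A spans six letter names (C-D-E-F-G-A), plus an octave: a thirteenth.
The major thirteenth is 21 semitones; here we have 19, two semitones narrower: diminished.
(Equivalently, a compound diminished sixth: a diminished sixth plus an octave.)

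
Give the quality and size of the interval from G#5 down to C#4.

Descending from G#5 to C#4 is the same interval as ascending C#4 to G#5.
C to G spans five letter names (C-D-E-F-G), plus an octave — that makes it a twelfth of some quality.
The perfect twelfth spans 19 semitones, and C#4 to G#5 is exactly 19 semitones — so this is a perfect twelfth.
(Equivalently, a compound perfect fifth: a perfect fifth plus an octave.)

P12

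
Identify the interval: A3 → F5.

minor thirteenth

A to F spans six letter names (A-B-C-D-E-F), plus an octave — that makes it a thirteenth of some quality.
At 20 semitones, A3→F5 falls one short of a major thirteenth: minor.
(Equivalently, a compound minor sixth: a minor sixth plus an octave.)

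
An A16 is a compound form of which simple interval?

A2

Take out 2 octaves (14 from the number): 16 − 14 = 2.
So an augmented sixteenth is 2 octaves plus an augmented second. The quality is unchanged.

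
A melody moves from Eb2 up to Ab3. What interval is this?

perfect eleventh

E to A spans four letter names (E-F-G-A), plus an octave, so the interval is some kind of eleventh.
Counting semitones, Eb2→Ab3 is 17, which is the perfect eleventh.
(Equivalently, a compound perfect fourth: a perfect fourth plus an octave.)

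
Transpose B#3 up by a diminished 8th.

B4

An octave keeps the letter name B, an octave up from B.
A diminished octave spans 11 semitones, so from B#3 the target pitch is B4.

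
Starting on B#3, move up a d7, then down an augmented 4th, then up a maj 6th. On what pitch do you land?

C5

Up a diminished seventh from B#3: A4 (9 semitones up).
An augmented fourth down from A4 is Eb4.
Eb4 up a major sixth → C5 (9 semitones).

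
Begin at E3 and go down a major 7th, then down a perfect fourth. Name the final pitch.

Down a major seventh from E3: F2 (11 semitones down).
A perfect fourth down from F2 is C2.

C2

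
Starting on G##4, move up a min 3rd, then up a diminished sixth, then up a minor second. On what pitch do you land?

Ab5

G##4 up a minor third → B#4 (3 semitones).
A diminished sixth up from B#4 is G5.
A minor second up from G5 is Ab5.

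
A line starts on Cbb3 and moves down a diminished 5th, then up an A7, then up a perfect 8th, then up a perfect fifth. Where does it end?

B4

A diminished fifth down from Cbb3 is Fb2.
An augmented seventh up from Fb2 is E3.
E3 up a perfect octave → E4 (12 semitones).
A perfect fifth up from E4 is B4.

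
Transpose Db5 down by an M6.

Fb4

The sixth takes the letter from D down to F.
A major sixth spans 9 semitones, so from Db5 the target pitch is Fb4.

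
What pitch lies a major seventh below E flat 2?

Seven letter names down from E: F.
A major seventh spans 11 semitones, so from Eb2 the target pitch is Fb1.

F flat 1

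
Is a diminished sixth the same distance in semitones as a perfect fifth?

A diminished sixth spans 7 semitones, and a perfect fifth also spans 7 semitones — they're enharmonic.

Yes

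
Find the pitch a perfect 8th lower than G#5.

The letter stays G (same as the start), shifted an octave down.
A perfect octave spans 12 semitones, so from G#5 the target pitch is G#4.

G#4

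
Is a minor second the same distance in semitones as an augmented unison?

A minor second = 1 semitone = an augmented unison; enharmonically equal.

Yes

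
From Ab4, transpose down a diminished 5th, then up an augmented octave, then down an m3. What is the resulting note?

Ab4 down a diminished fifth → D4 (6 semitones).
D4 up an augmented octave → D#5 (13 semitones).
Down a minor third from D#5: B#4 (3 semitones down).

B#4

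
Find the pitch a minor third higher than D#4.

F#4

Three letter names up from D: F.
A minor third is 3 semitones; 3 semitones up from D#4 gives F#4.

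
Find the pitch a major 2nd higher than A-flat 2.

B-flat 2

Counting two letter names up from A lands on B.
Moving 2 semitones up from Ab2 (the size of a major second) reaches Bb2.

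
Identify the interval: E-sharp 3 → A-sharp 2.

Descending from E#3 to A#2 is the same interval as ascending A#2 to E#3.
A to E spans five letter names (A-B-C-D-E), so the interval is some kind of fifth.
The perfect fifth spans 7 semitones, and A#2 to E#3 is exactly 7 semitones — so this is a perfect fifth.

perfect 5th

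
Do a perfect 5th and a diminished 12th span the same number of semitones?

A perfect fifth spans 7 semitones; a diminished twelfth spans 18 semitones. They differ by 11.

No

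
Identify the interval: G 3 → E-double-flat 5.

G to E spans six letter names (G-A-B-C-D-E), plus an octave — that makes it a thirteenth of some quality.
The major thirteenth is 21 semitones; here we have 19, two semitones narrower: diminished.
(Equivalently, a compound diminished sixth: a diminished sixth plus an octave.)

d13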